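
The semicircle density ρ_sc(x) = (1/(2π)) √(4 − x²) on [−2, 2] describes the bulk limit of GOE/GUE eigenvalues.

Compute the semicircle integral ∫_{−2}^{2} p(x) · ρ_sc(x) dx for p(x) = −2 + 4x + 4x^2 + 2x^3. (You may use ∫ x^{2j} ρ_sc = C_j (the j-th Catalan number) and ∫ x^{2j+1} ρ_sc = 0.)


Write p(x) = Σ a_i x^i, split into monomials and integrate each against ρ_sc separately.
Using ∫ x^{2j} ρ_sc = C_j = (1/(j+1)) C(2j, j) (Catalan numbers) and ∫ x^{2j+1} ρ_sc = 0 (odd monomials vanish by symmetry):
  i = 0 (even): a_0 · C_{0} = -2 · 1 = -2
  i = 1 (odd): ∫ x^1 ρ_sc = 0 (vanishes)
  i = 2 (even): a_2 · C_{1} = 4 · 1 = 4
  i = 3 (odd): ∫ x^3 ρ_sc = 0 (vanishes)

Summing the contributions: ∫_{−2}^{2} p(x) ρ_sc(x) dx = (-2) + 4 = 2.


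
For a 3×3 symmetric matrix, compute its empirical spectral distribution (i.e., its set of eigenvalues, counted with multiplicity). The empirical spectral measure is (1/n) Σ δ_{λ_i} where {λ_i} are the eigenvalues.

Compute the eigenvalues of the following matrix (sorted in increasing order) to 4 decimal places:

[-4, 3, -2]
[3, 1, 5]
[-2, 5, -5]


Since M is real symmetric, all three eigenvalues are real; they are the roots of det(λI − M) = λ³ − (tr M) λ² + s λ − det M, where s is the sum of the principal 2×2 minors.
tr M = -4 + 1 + (-5) = -8.
s = ((-4)·1 − 3²) + ((-4)·(-5) − (-2)²) + (1·(-5) − 5²) = -13 + 16 + (-30) = -27.
det M (expand along row 1) = (-4)·(-30) − 3·(-5) + (-2)·17 = 101.
Characteristic polynomial: λ³ + 8λ² − 27λ − 101 = 0.
Substitute λ = y + (tr M)/3 = y − 2.666667 to remove the quadratic term: y³ + p·y + q = 0 with p = s − (tr M)²/3 = -48.333333 and q = −2(tr M)³/27 + (tr M)·s/3 − det M = 8.925926.
Three real roots ⇒ use the trigonometric (Viète) form: r = 2√(−p/3) = 8.027730, φ = arccos(3q/(p·r)) = arccos(-0.069014) = 1.639865 rad.
y_k = r·cos(φ/3 − 2πk/3) for k = 0, 1, 2 gives y = 6.857973, 0.184805, -7.042778.
λ_k = y_k − 2.666667 gives λ = 4.1913, -2.4819, -9.7094 (check: the sum is -8.0000 = tr M).

Eigenvalues sorted in increasing order: [-9.7094, -2.4819, 4.1913].


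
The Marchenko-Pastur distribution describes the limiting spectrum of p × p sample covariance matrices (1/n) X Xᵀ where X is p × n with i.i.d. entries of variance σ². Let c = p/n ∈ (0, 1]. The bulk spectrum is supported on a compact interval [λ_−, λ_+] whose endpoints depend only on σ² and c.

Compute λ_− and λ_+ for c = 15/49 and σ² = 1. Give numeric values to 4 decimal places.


c = 15/49 = 0.306122; √c = 0.553283.
λ_− = σ² (1 − √c)² = 1 · (1 − 0.553283)² = 1 · (0.446717)² = 0.199556.
λ_+ = σ² (1 + √c)² = 1 · (1 + 0.553283)² = 1 · (1.553283)² = 2.412689.

Rounded to 4 decimal places: λ_− ≈ 0.1996, λ_+ ≈ 2.4127.


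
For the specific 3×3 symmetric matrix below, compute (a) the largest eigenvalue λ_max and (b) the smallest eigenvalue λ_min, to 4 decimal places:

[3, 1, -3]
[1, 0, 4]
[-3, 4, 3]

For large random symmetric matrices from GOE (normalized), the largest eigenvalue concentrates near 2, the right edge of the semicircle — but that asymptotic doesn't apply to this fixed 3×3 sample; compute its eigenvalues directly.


Since M is real symmetric, all three eigenvalues are real; they are the roots of det(λI − M) = λ³ − (tr M) λ² + s λ − det M, where s is the sum of the principal 2×2 minors.
tr M = 3 + 0 + 3 = 6.
s = (3·0 − 1²) + (3·3 − (-3)²) + (0·3 − 4²) = -1 + 0 + (-16) = -17.
det M (expand along row 1) = 3·(-16) − 1·15 + (-3)·4 = -75.
Characteristic polynomial: λ³ − 6λ² − 17λ + 75 = 0.
Substitute λ = y + (tr M)/3 = y + 2.000000 to remove the quadratic term: y³ + p·y + q = 0 with p = s − (tr M)²/3 = -29.000000 and q = −2(tr M)³/27 + (tr M)·s/3 − det M = 25.000000.
Three real roots ⇒ use the trigonometric (Viète) form: r = 2√(−p/3) = 6.218253, φ = arccos(3q/(p·r)) = arccos(-0.415906) = 1.999735 rad.
y_k = r·cos(φ/3 − 2πk/3) for k = 0, 1, 2 gives y = 4.887185, 0.886057, -5.773242.
λ_k = y_k + 2.000000 gives λ = 6.8872, 2.8861, -3.7732 (check: the sum is 6.0000 = tr M).

Hence λ_max = 6.8872 and λ_min = -3.7732.


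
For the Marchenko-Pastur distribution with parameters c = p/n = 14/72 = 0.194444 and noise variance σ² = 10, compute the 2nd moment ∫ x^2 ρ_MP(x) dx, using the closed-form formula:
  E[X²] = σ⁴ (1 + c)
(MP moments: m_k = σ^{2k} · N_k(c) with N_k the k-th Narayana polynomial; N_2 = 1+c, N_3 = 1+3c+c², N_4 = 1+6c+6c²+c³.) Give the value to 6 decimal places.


E[X²] = σ⁴ (1 + c) (second MP moment). With σ² = 10 (so σ⁴ = 100) and c = 14/72 = 0.194444: E[X²] = 100 · (1 + 0.194444) = 100 · 1.194444.

So E[X^2] = 119.444444.


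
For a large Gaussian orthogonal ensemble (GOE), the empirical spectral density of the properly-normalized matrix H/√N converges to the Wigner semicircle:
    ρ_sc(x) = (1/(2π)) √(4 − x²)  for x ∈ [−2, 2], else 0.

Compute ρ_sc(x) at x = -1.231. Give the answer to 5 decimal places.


ρ_sc(x) = (1/(2π)) √(4 − x²). With x = -1.231:
  4 − x² = 4 − (-1.231)² = 4 − 1.515361 = 2.484639.
  √(4 − x²) = 1.576274.
  1/(2π) = 0.159155.
  ρ_sc(-1.231) = 0.159155 · 1.576274 = 0.250872.

Rounded to 5 decimal places: ρ_sc(-1.231) ≈ 0.25087.


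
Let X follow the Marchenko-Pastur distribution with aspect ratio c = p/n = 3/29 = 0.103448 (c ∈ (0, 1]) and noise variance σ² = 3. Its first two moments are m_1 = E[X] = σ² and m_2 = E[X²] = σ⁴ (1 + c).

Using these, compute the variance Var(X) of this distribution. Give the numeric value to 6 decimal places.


m_1 = E[X] = σ² = 3, so m_1² = 9.
m_2 = E[X²] = σ⁴ (1 + c) = 9 · (1 + 0.103448) = 9 · 1.103448 = 9.931034.
(Note m_2 − m_1² simplifies to c · σ⁴ = 0.103448 · 9.)

Var(X) = m_2 − m_1² = 9.931034 − 9 = 0.931034.


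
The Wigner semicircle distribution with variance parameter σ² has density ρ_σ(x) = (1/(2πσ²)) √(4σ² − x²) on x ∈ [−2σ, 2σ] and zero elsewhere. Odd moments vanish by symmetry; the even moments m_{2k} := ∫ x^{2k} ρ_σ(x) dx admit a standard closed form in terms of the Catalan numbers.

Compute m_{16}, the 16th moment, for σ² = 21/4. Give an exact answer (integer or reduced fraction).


By the scaled semicircle moment identity, m_{2k} = σ^{2k} · C_k with k = 8.
C_8 = (1/(k+1)) · C(2k, k) = (1/9) · C(16, 8) = (1/9) · 12870 = 1430.
σ^{2k} = (σ²)^k = (21/4)^8 = 37822859361/65536.

Therefore m_{16} = σ^{16} · C_8 = (37822859361/65536) · 1430 = 27043344443115/32768.


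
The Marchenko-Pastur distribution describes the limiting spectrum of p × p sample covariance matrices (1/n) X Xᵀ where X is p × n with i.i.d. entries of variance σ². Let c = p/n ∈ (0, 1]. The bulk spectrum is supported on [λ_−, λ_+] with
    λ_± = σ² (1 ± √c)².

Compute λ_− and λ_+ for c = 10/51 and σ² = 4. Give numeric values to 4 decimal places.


c = 10/51 = 0.196078; √c = 0.442807.
λ_− = σ² (1 − √c)² = 4 · (1 − 0.442807)² = 4 · (0.557193)² = 1.241854.
λ_+ = σ² (1 + √c)² = 4 · (1 + 0.442807)² = 4 · (1.442807)² = 8.326773.

Rounded to 4 decimal places: λ_− ≈ 1.2419, λ_+ ≈ 8.3268.


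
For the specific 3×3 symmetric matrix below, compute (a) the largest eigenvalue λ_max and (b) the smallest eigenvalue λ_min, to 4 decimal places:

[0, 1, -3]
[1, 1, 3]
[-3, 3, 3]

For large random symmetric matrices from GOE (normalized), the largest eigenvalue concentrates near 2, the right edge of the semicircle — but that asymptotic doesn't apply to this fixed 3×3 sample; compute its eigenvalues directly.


Since M is real symmetric, all three eigenvalues are real; they are the roots of det(λI − M) = λ³ − (tr M) λ² + s λ − det M, where s is the sum of the principal 2×2 minors.
tr M = 0 + 1 + 3 = 4.
s = (0·1 − 1²) + (0·3 − (-3)²) + (1·3 − 3²) = -1 + (-9) + (-6) = -16.
det M (expand along row 1) = 0·(-6) − 1·12 + (-3)·6 = -30.
Characteristic polynomial: λ³ − 4λ² − 16λ + 30 = 0.
Substitute λ = y + (tr M)/3 = y + 1.333333 to remove the quadratic term: y³ + p·y + q = 0 with p = s − (tr M)²/3 = -21.333333 and q = −2(tr M)³/27 + (tr M)·s/3 − det M = 3.925926.
Three real roots ⇒ use the trigonometric (Viète) form: r = 2√(−p/3) = 5.333333, φ = arccos(3q/(p·r)) = arccos(-0.103516) = 1.674498 rad.
y_k = r·cos(φ/3 − 2πk/3) for k = 0, 1, 2 gives y = 4.523882, 0.184321, -4.708204.
λ_k = y_k + 1.333333 gives λ = 5.8572, 1.5177, -3.3749 (check: the sum is 4.0000 = tr M).

Hence λ_max = 5.8572 and λ_min = -3.3749.


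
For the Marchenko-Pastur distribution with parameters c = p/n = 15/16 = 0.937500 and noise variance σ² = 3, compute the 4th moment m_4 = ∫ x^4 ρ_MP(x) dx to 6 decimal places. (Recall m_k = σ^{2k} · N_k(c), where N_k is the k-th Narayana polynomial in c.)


E[X⁴] = σ⁸ (1 + 6c + 6c² + c³) (fourth MP moment). With σ² = 3 (so σ⁸ = 81) and c = 15/16 = 0.937500: E[X⁴] = 81 · (1 + 6·0.937500 + 6·(0.937500)² + (0.937500)³) = 81 · 12.722412.

So E[X^4] = 1030.515381.


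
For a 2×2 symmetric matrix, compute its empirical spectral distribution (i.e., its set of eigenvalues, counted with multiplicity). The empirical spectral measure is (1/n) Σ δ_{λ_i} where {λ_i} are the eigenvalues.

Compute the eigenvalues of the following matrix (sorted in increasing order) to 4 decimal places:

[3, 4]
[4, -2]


Since M is real symmetric, both eigenvalues are real; they are the roots of det(λI − M) = λ² − (tr M) λ + det M.
tr M = 3 + (-2) = 1.
det M = 3·(-2) − 4² = -6 − 16 = -22.
Characteristic polynomial: λ² − λ − 22 = 0.
Discriminant Δ = (tr M)² − 4·det M = 1 − (-88) = 89; √Δ = 9.433981.
λ = (tr M ± √Δ)/2 = (1 ± 9.433981)/2, giving (tr M − √Δ)/2 = -4.2170 and (tr M + √Δ)/2 = 5.2170.

Eigenvalues sorted in increasing order: [-4.2170, 5.2170].


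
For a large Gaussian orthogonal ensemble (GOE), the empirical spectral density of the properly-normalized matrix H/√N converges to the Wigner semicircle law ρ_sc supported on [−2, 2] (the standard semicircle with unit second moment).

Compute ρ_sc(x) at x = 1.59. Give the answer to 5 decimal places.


ρ_sc(x) = (1/(2π)) √(4 − x²). With x = 1.59:
  4 − x² = 4 − (1.59)² = 4 − 2.528100 = 1.471900.
  √(4 − x²) = 1.213219.
  1/(2π) = 0.159155.
  ρ_sc(1.59) = 0.159155 · 1.213219 = 0.193090.

Rounded to 5 decimal places: ρ_sc(1.59) ≈ 0.19309.


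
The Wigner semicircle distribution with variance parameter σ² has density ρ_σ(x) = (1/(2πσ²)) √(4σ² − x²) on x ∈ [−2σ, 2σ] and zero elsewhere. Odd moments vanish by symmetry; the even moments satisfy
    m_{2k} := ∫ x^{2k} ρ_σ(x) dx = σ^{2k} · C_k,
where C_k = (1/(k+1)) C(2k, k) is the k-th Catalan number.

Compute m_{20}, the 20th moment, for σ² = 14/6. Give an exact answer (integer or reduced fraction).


By the scaled semicircle moment identity, m_{2k} = σ^{2k} · C_k with k = 10.
C_10 = (1/(k+1)) · C(2k, k) = (1/11) · C(20, 10) = (1/11) · 184756 = 16796.
σ^{2k} = (σ²)^k = (14/6)^10 = 282475249/59049.

Therefore m_{20} = σ^{20} · C_10 = (282475249/59049) · 16796 = 4744454282204/59049.


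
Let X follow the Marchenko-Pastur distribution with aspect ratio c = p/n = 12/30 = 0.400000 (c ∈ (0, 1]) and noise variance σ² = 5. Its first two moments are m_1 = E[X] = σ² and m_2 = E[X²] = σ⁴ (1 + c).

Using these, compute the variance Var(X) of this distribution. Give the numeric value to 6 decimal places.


m_1 = E[X] = σ² = 5, so m_1² = 25.
m_2 = E[X²] = σ⁴ (1 + c) = 25 · (1 + 0.400000) = 25 · 1.400000 = 35.000000.
(Note m_2 − m_1² simplifies to c · σ⁴ = 0.400000 · 25.)

Var(X) = m_2 − m_1² = 35.000000 − 25 = 10.000000.


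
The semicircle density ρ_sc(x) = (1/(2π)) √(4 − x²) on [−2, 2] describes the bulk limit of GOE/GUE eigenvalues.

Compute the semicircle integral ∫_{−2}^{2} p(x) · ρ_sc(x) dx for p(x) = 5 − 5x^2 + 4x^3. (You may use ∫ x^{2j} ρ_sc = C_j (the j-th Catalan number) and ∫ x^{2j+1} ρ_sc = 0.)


Write p(x) = Σ a_i x^i, split into monomials and integrate each against ρ_sc separately.
Using ∫ x^{2j} ρ_sc = C_j = (1/(j+1)) C(2j, j) (Catalan numbers) and ∫ x^{2j+1} ρ_sc = 0 (odd monomials vanish by symmetry):
  i = 0 (even): a_0 · C_{0} = 5 · 1 = 5
  i = 2 (even): a_2 · C_{1} = -5 · 1 = -5
  i = 3 (odd): ∫ x^3 ρ_sc = 0 (vanishes)

Summing the contributions: ∫_{−2}^{2} p(x) ρ_sc(x) dx = 5 + (-5) = 0.


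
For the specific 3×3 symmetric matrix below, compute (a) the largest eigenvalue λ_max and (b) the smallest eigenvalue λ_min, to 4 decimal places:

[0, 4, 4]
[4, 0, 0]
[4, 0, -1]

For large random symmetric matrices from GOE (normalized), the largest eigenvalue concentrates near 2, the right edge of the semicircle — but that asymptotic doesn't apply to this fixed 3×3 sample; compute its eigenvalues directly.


Since M is real symmetric, all three eigenvalues are real; they are the roots of det(λI − M) = λ³ − (tr M) λ² + s λ − det M, where s is the sum of the principal 2×2 minors.
tr M = 0 + 0 + (-1) = -1.
s = (0·0 − 4²) + (0·(-1) − 4²) + (0·(-1) − 0²) = -16 + (-16) + 0 = -32.
det M (expand along row 1) = 0·0 − 4·(-4) + 4·0 = 16.
Characteristic polynomial: λ³ + λ² − 32λ − 16 = 0.
Substitute λ = y + (tr M)/3 = y − 0.333333 to remove the quadratic term: y³ + p·y + q = 0 with p = s − (tr M)²/3 = -32.333333 and q = −2(tr M)³/27 + (tr M)·s/3 − det M = -5.259259.
Three real roots ⇒ use the trigonometric (Viète) form: r = 2√(−p/3) = 6.565905, φ = arccos(3q/(p·r)) = arccos(0.074319) = 1.496409 rad.
y_k = r·cos(φ/3 − 2πk/3) for k = 0, 1, 2 gives y = 5.765888, -0.162791, -5.603097.
λ_k = y_k − 0.333333 gives λ = 5.4326, -0.4961, -5.9364 (check: the sum is -1.0000 = tr M).

Hence λ_max = 5.4326 and λ_min = -5.9364.


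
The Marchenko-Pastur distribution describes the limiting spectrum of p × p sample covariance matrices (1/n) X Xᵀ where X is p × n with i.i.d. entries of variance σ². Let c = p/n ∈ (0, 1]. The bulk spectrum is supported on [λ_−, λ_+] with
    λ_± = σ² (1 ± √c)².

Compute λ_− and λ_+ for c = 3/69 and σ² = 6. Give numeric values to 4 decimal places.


c = 3/69 = 0.043478; √c = 0.208514.
λ_− = σ² (1 − √c)² = 6 · (1 − 0.208514)² = 6 · (0.791486)² = 3.758697.
λ_+ = σ² (1 + √c)² = 6 · (1 + 0.208514)² = 6 · (1.208514)² = 8.763043.

Rounded to 4 decimal places: λ_− ≈ 3.7587, λ_+ ≈ 8.7630.


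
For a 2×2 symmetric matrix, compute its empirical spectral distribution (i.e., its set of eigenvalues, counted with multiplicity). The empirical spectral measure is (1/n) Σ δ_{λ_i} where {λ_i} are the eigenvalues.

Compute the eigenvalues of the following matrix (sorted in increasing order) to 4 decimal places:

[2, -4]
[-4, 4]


Since M is real symmetric, both eigenvalues are real; they are the roots of det(λI − M) = λ² − (tr M) λ + det M.
tr M = 2 + 4 = 6.
det M = 2·4 − (-4)² = 8 − 16 = -8.
Characteristic polynomial: λ² − 6λ − 8 = 0.
Discriminant Δ = (tr M)² − 4·det M = 36 − (-32) = 68; √Δ = 8.246211.
λ = (tr M ± √Δ)/2 = (6 ± 8.246211)/2, giving (tr M − √Δ)/2 = -1.1231 and (tr M + √Δ)/2 = 7.1231.

Eigenvalues sorted in increasing order: [-1.1231, 7.1231].


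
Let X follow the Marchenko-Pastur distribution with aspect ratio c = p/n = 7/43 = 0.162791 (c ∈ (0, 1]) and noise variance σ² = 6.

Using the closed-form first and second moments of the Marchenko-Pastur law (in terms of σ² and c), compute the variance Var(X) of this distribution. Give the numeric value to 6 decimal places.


Recall the MP moments m_1 = E[X] = σ² and m_2 = E[X²] = σ⁴ (1 + c).
m_1 = E[X] = σ² = 6, so m_1² = 36.
m_2 = E[X²] = σ⁴ (1 + c) = 36 · (1 + 0.162791) = 36 · 1.162791 = 41.860465.
(Note m_2 − m_1² simplifies to c · σ⁴ = 0.162791 · 36.)

Var(X) = m_2 − m_1² = 41.860465 − 36 = 5.860465.


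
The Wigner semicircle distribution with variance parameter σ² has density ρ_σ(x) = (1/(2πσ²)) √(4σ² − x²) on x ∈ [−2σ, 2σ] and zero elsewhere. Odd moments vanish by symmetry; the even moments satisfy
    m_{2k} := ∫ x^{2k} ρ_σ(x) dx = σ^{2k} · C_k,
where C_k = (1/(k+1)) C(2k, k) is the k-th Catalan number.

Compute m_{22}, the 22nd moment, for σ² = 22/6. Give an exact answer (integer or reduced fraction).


By the scaled semicircle moment identity, m_{2k} = σ^{2k} · C_k with k = 11.
C_11 = (1/(k+1)) · C(2k, k) = (1/12) · C(22, 11) = (1/12) · 705432 = 58786.
σ^{2k} = (σ²)^k = (22/6)^11 = 285311670611/177147.

Therefore m_{22} = σ^{22} · C_11 = (285311670611/177147) · 58786 = 16772331868538246/177147.


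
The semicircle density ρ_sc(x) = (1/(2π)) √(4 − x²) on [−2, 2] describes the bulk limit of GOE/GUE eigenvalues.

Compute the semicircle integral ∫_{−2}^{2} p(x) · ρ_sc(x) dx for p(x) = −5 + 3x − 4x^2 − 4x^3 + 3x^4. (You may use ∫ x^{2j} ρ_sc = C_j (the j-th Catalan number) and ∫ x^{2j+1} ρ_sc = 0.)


Write p(x) = Σ a_i x^i, split into monomials and integrate each against ρ_sc separately.
Using ∫ x^{2j} ρ_sc = C_j = (1/(j+1)) C(2j, j) (Catalan numbers) and ∫ x^{2j+1} ρ_sc = 0 (odd monomials vanish by symmetry):
  i = 0 (even): a_0 · C_{0} = -5 · 1 = -5
  i = 1 (odd): ∫ x^1 ρ_sc = 0 (vanishes)
  i = 2 (even): a_2 · C_{1} = -4 · 1 = -4
  i = 3 (odd): ∫ x^3 ρ_sc = 0 (vanishes)
  i = 4 (even): a_4 · C_{2} = 3 · 2 = 6

Summing the contributions: ∫_{−2}^{2} p(x) ρ_sc(x) dx = (-5) + (-4) + 6 = -3.


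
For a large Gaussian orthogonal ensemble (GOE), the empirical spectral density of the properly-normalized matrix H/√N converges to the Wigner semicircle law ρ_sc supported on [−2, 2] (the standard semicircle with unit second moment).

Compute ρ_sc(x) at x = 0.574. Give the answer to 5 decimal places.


ρ_sc(x) = (1/(2π)) √(4 − x²). With x = 0.574:
  4 − x² = 4 − (0.574)² = 4 − 0.329476 = 3.670524.
  √(4 − x²) = 1.915861.
  1/(2π) = 0.159155.
  ρ_sc(0.574) = 0.159155 · 1.915861 = 0.304919.

Rounded to 5 decimal places: ρ_sc(0.574) ≈ 0.30492.


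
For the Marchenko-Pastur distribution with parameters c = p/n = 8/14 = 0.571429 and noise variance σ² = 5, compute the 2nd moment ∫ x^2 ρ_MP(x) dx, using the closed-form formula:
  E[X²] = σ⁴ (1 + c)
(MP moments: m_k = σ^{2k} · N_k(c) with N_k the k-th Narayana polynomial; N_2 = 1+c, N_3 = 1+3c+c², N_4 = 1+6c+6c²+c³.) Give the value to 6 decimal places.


E[X²] = σ⁴ (1 + c) (second MP moment). With σ² = 5 (so σ⁴ = 25) and c = 8/14 = 0.571429: E[X²] = 25 · (1 + 0.571429) = 25 · 1.571429.

So E[X^2] = 39.285714.


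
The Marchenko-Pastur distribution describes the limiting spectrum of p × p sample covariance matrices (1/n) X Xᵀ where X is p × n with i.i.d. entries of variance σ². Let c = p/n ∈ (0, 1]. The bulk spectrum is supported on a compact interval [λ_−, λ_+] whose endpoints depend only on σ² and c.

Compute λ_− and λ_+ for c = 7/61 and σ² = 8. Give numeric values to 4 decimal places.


c = 7/61 = 0.114754; √c = 0.338754.
λ_− = σ² (1 − √c)² = 8 · (1 − 0.338754)² = 8 · (0.661246)² = 3.497973.
λ_+ = σ² (1 + √c)² = 8 · (1 + 0.338754)² = 8 · (1.338754)² = 14.338093.

Rounded to 4 decimal places: λ_− ≈ 3.4980, λ_+ ≈ 14.3381.


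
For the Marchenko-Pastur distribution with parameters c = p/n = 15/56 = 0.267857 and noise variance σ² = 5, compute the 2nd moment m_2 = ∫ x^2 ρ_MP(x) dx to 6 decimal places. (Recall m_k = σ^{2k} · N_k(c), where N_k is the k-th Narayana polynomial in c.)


E[X²] = σ⁴ (1 + c) (second MP moment). With σ² = 5 (so σ⁴ = 25) and c = 15/56 = 0.267857: E[X²] = 25 · (1 + 0.267857) = 25 · 1.267857.

So E[X^2] = 31.696429.


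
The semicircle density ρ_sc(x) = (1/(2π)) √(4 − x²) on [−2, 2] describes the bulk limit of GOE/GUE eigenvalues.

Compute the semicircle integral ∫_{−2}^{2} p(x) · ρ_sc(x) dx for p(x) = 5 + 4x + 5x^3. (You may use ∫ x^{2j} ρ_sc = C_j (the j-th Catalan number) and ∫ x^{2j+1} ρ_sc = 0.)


Write p(x) = Σ a_i x^i, split into monomials and integrate each against ρ_sc separately.
Using ∫ x^{2j} ρ_sc = C_j = (1/(j+1)) C(2j, j) (Catalan numbers) and ∫ x^{2j+1} ρ_sc = 0 (odd monomials vanish by symmetry):
  i = 0 (even): a_0 · C_{0} = 5 · 1 = 5
  i = 1 (odd): ∫ x^1 ρ_sc = 0 (vanishes)
  i = 3 (odd): ∫ x^3 ρ_sc = 0 (vanishes)

Summing the contributions: ∫_{−2}^{2} p(x) ρ_sc(x) dx = 5.


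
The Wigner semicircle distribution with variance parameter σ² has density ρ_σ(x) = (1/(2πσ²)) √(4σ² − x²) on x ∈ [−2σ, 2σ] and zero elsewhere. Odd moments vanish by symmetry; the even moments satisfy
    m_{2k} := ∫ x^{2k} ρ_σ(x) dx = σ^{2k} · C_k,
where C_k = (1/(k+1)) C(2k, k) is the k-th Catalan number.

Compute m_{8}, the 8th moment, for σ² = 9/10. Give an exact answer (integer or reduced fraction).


By the scaled semicircle moment identity, m_{2k} = σ^{2k} · C_k with k = 4.
C_4 = (1/(k+1)) · C(2k, k) = (1/5) · C(8, 4) = (1/5) · 70 = 14.
σ^{2k} = (σ²)^k = (9/10)^4 = 6561/10000.

Therefore m_{8} = σ^{8} · C_4 = (6561/10000) · 14 = 45927/5000.


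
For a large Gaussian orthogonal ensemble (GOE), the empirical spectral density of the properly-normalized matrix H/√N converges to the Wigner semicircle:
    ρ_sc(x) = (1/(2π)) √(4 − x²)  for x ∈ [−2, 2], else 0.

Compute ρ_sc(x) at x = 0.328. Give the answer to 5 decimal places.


ρ_sc(x) = (1/(2π)) √(4 − x²). With x = 0.328:
  4 − x² = 4 − (0.328)² = 4 − 0.107584 = 3.892416.
  √(4 − x²) = 1.972921.
  1/(2π) = 0.159155.
  ρ_sc(0.328) = 0.159155 · 1.972921 = 0.314000.

Rounded to 5 decimal places: ρ_sc(0.328) ≈ 0.31400.


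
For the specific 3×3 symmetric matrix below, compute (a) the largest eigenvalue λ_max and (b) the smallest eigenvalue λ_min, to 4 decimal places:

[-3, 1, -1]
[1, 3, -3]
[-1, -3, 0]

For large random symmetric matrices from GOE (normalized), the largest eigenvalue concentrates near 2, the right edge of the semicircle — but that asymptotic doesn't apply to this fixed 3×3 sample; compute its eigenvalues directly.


Since M is real symmetric, all three eigenvalues are real; they are the roots of det(λI − M) = λ³ − (tr M) λ² + s λ − det M, where s is the sum of the principal 2×2 minors.
tr M = -3 + 3 + 0 = 0.
s = ((-3)·3 − 1²) + ((-3)·0 − (-1)²) + (3·0 − (-3)²) = -10 + (-1) + (-9) = -20.
det M (expand along row 1) = (-3)·(-9) − 1·(-3) + (-1)·0 = 30.
Characteristic polynomial: λ³ − 20λ − 30 = 0.
Substitute λ = y + (tr M)/3 = y + 0.000000 to remove the quadratic term: y³ + p·y + q = 0 with p = s − (tr M)²/3 = -20.000000 and q = −2(tr M)³/27 + (tr M)·s/3 − det M = -30.000000.
Three real roots ⇒ use the trigonometric (Viète) form: r = 2√(−p/3) = 5.163978, φ = arccos(3q/(p·r)) = arccos(0.871421) = 0.512704 rad.
y_k = r·cos(φ/3 − 2πk/3) for k = 0, 1, 2 gives y = 5.088748, -1.783795, -3.304953.
λ_k = y_k + 0.000000 gives λ = 5.0887, -1.7838, -3.3050 (check: the sum is 0.0000 = tr M).

Hence λ_max = 5.0887 and λ_min = -3.3050.


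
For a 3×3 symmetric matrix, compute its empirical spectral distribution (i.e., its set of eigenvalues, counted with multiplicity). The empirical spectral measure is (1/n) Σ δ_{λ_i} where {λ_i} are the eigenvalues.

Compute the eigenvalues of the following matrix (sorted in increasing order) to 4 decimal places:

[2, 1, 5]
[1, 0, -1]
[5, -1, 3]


Since M is real symmetric, all three eigenvalues are real; they are the roots of det(λI − M) = λ³ − (tr M) λ² + s λ − det M, where s is the sum of the principal 2×2 minors.
tr M = 2 + 0 + 3 = 5.
s = (2·0 − 1²) + (2·3 − 5²) + (0·3 − (-1)²) = -1 + (-19) + (-1) = -21.
det M (expand along row 1) = 2·(-1) − 1·8 + 5·(-1) = -15.
Characteristic polynomial: λ³ − 5λ² − 21λ + 15 = 0.
Substitute λ = y + (tr M)/3 = y + 1.666667 to remove the quadratic term: y³ + p·y + q = 0 with p = s − (tr M)²/3 = -29.333333 and q = −2(tr M)³/27 + (tr M)·s/3 − det M = -29.259259.
Three real roots ⇒ use the trigonometric (Viète) form: r = 2√(−p/3) = 6.253888, φ = arccos(3q/(p·r)) = arccos(0.478490) = 1.071862 rad.
y_k = r·cos(φ/3 − 2πk/3) for k = 0, 1, 2 gives y = 5.858948, -1.035305, -4.823643.
λ_k = y_k + 1.666667 gives λ = 7.5256, 0.6314, -3.1570 (check: the sum is 5.0000 = tr M).

Eigenvalues sorted in increasing order: [-3.1570, 0.6314, 7.5256].


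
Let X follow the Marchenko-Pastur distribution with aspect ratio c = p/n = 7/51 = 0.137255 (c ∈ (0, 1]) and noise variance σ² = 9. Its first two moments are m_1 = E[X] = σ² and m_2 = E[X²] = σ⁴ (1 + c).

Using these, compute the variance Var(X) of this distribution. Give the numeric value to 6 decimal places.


m_1 = E[X] = σ² = 9, so m_1² = 81.
m_2 = E[X²] = σ⁴ (1 + c) = 81 · (1 + 0.137255) = 81 · 1.137255 = 92.117647.
(Note m_2 − m_1² simplifies to c · σ⁴ = 0.137255 · 81.)

Var(X) = m_2 − m_1² = 92.117647 − 81 = 11.117647.


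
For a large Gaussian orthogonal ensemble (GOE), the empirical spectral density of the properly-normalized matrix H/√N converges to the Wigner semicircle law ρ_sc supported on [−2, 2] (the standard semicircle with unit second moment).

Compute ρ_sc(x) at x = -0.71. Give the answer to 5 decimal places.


ρ_sc(x) = (1/(2π)) √(4 − x²). With x = -0.71:
  4 − x² = 4 − (-0.71)² = 4 − 0.504100 = 3.495900.
  √(4 − x²) = 1.869733.
  1/(2π) = 0.159155.
  ρ_sc(-0.71) = 0.159155 · 1.869733 = 0.297577.

Rounded to 5 decimal places: ρ_sc(-0.71) ≈ 0.29758.


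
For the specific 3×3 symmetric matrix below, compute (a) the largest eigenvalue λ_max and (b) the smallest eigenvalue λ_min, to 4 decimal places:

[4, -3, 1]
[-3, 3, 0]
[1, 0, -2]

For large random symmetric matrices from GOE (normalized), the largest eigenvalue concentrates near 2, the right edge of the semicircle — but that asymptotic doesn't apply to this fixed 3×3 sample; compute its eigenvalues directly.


Since M is real symmetric, all three eigenvalues are real; they are the roots of det(λI − M) = λ³ − (tr M) λ² + s λ − det M, where s is the sum of the principal 2×2 minors.
tr M = 4 + 3 + (-2) = 5.
s = (4·3 − (-3)²) + (4·(-2) − 1²) + (3·(-2) − 0²) = 3 + (-9) + (-6) = -12.
det M (expand along row 1) = 4·(-6) − (-3)·6 + 1·(-3) = -9.
Characteristic polynomial: λ³ − 5λ² − 12λ + 9 = 0.
Substitute λ = y + (tr M)/3 = y + 1.666667 to remove the quadratic term: y³ + p·y + q = 0 with p = s − (tr M)²/3 = -20.333333 and q = −2(tr M)³/27 + (tr M)·s/3 − det M = -20.259259.
Three real roots ⇒ use the trigonometric (Viète) form: r = 2√(−p/3) = 5.206833, φ = arccos(3q/(p·r)) = arccos(0.574067) = 0.959332 rad.
y_k = r·cos(φ/3 − 2πk/3) for k = 0, 1, 2 gives y = 4.942875, -1.053931, -3.888944.
λ_k = y_k + 1.666667 gives λ = 6.6095, 0.6127, -2.2223 (check: the sum is 5.0000 = tr M).

Hence λ_max = 6.6095 and λ_min = -2.2223.


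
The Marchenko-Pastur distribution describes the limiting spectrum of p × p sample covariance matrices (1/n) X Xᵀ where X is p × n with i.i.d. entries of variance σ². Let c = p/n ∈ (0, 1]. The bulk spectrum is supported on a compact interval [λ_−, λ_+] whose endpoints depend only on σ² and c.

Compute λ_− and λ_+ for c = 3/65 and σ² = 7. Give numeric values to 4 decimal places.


c = 3/65 = 0.046154; √c = 0.214834.
λ_− = σ² (1 − √c)² = 7 · (1 − 0.214834)² = 7 · (0.785166)² = 4.315394.
λ_+ = σ² (1 + √c)² = 7 · (1 + 0.214834)² = 7 · (1.214834)² = 10.330759.

Rounded to 4 decimal places: λ_− ≈ 4.3154, λ_+ ≈ 10.3308.


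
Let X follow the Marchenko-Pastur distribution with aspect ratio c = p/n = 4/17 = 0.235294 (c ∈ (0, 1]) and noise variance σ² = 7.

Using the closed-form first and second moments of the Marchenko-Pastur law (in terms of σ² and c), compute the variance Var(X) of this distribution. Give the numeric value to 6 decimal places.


Recall the MP moments m_1 = E[X] = σ² and m_2 = E[X²] = σ⁴ (1 + c).
m_1 = E[X] = σ² = 7, so m_1² = 49.
m_2 = E[X²] = σ⁴ (1 + c) = 49 · (1 + 0.235294) = 49 · 1.235294 = 60.529412.
(Note m_2 − m_1² simplifies to c · σ⁴ = 0.235294 · 49.)

Var(X) = m_2 − m_1² = 60.529412 − 49 = 11.529412.


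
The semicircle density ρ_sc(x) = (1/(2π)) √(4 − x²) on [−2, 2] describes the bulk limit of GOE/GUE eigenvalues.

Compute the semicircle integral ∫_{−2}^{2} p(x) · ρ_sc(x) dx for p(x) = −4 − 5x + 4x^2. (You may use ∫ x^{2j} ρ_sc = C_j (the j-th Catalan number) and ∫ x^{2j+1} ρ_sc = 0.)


Write p(x) = Σ a_i x^i, split into monomials and integrate each against ρ_sc separately.
Using ∫ x^{2j} ρ_sc = C_j = (1/(j+1)) C(2j, j) (Catalan numbers) and ∫ x^{2j+1} ρ_sc = 0 (odd monomials vanish by symmetry):
  i = 0 (even): a_0 · C_{0} = -4 · 1 = -4
  i = 1 (odd): ∫ x^1 ρ_sc = 0 (vanishes)
  i = 2 (even): a_2 · C_{1} = 4 · 1 = 4

Summing the contributions: ∫_{−2}^{2} p(x) ρ_sc(x) dx = (-4) + 4 = 0.


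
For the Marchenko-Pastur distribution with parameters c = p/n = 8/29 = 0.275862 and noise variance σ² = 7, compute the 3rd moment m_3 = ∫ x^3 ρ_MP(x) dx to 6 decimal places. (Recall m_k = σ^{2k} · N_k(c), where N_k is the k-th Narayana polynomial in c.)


E[X³] = σ⁶ (1 + 3c + c²) (third MP moment). With σ² = 7 (so σ⁶ = 343) and c = 8/29 = 0.275862: E[X³] = 343 · (1 + 3·0.275862 + (0.275862)²) = 343 · 1.903686.

So E[X^3] = 652.964328.


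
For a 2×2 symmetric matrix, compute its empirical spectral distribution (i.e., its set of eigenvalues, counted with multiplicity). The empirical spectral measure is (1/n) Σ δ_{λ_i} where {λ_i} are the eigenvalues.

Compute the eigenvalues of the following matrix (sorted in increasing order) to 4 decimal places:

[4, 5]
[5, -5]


Since M is real symmetric, both eigenvalues are real; they are the roots of det(λI − M) = λ² − (tr M) λ + det M.
tr M = 4 + (-5) = -1.
det M = 4·(-5) − 5² = -20 − 25 = -45.
Characteristic polynomial: λ² + λ − 45 = 0.
Discriminant Δ = (tr M)² − 4·det M = 1 − (-180) = 181; √Δ = 13.453624.
λ = (tr M ± √Δ)/2 = (-1 ± 13.453624)/2, giving (tr M − √Δ)/2 = -7.2268 and (tr M + √Δ)/2 = 6.2268.

Eigenvalues sorted in increasing order: [-7.2268, 6.2268].


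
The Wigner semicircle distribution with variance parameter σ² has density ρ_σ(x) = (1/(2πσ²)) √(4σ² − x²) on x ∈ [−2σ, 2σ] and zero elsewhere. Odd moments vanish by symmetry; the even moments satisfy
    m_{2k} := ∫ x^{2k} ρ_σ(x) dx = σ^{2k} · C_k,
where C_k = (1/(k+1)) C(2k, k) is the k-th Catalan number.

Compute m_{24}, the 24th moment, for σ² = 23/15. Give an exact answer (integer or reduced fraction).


By the scaled semicircle moment identity, m_{2k} = σ^{2k} · C_k with k = 12.
C_12 = (1/(k+1)) · C(2k, k) = (1/13) · C(24, 12) = (1/13) · 2704156 = 208012.
σ^{2k} = (σ²)^k = (23/15)^12 = 21914624432020321/129746337890625.

Therefore m_{24} = σ^{24} · C_12 = (21914624432020321/129746337890625) · 208012 = 4558504857353411011852/129746337890625.


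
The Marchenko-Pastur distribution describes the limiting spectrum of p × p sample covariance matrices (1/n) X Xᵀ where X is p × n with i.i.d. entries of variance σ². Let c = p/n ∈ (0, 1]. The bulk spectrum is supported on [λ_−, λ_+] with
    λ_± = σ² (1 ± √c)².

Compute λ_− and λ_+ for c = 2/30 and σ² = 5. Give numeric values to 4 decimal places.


c = 2/30 = 0.066667; √c = 0.258199.
λ_− = σ² (1 − √c)² = 5 · (1 − 0.258199)² = 5 · (0.741801)² = 2.751344.
λ_+ = σ² (1 + √c)² = 5 · (1 + 0.258199)² = 5 · (1.258199)² = 7.915322.

Rounded to 4 decimal places: λ_− ≈ 2.7513, λ_+ ≈ 7.9153.


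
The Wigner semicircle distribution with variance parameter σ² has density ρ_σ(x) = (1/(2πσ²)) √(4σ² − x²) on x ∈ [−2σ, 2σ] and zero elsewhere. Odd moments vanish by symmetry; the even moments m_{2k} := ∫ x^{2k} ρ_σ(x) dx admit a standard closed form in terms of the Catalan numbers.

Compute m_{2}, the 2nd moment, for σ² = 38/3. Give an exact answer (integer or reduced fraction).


By the scaled semicircle moment identity, m_{2k} = σ^{2k} · C_k with k = 1.
C_1 = (1/(k+1)) · C(2k, k) = (1/2) · C(2, 1) = (1/2) · 2 = 1.
σ^{2k} = (σ²)^k = (38/3)^1 = 38/3.

Therefore m_{2} = σ^{2} · C_1 = (38/3) · 1 = 38/3.


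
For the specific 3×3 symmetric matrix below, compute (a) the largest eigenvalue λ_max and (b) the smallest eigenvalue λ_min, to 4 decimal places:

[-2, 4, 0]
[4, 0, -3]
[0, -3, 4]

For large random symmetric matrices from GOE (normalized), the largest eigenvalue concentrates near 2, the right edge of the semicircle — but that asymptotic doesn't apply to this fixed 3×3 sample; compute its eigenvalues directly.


Since M is real symmetric, all three eigenvalues are real; they are the roots of det(λI − M) = λ³ − (tr M) λ² + s λ − det M, where s is the sum of the principal 2×2 minors.
tr M = -2 + 0 + 4 = 2.
s = ((-2)·0 − 4²) + ((-2)·4 − 0²) + (0·4 − (-3)²) = -16 + (-8) + (-9) = -33.
det M (expand along row 1) = (-2)·(-9) − 4·16 + 0·(-12) = -46.
Characteristic polynomial: λ³ − 2λ² − 33λ + 46 = 0.
Substitute λ = y + (tr M)/3 = y + 0.666667 to remove the quadratic term: y³ + p·y + q = 0 with p = s − (tr M)²/3 = -34.333333 and q = −2(tr M)³/27 + (tr M)·s/3 − det M = 23.407407.
Three real roots ⇒ use the trigonometric (Viète) form: r = 2√(−p/3) = 6.765928, φ = arccos(3q/(p·r)) = arccos(-0.302295) = 1.877896 rad.
y_k = r·cos(φ/3 − 2πk/3) for k = 0, 1, 2 gives y = 5.483094, 0.691396, -6.174489.
λ_k = y_k + 0.666667 gives λ = 6.1498, 1.3581, -5.5078 (check: the sum is 2.0000 = tr M).

Hence λ_max = 6.1498 and λ_min = -5.5078.


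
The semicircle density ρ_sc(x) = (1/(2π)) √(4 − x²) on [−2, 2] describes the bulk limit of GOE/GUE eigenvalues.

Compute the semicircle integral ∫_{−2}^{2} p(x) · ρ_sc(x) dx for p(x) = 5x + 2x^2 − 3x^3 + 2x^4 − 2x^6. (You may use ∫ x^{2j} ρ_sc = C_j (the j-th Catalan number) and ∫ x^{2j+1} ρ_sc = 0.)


Write p(x) = Σ a_i x^i, split into monomials and integrate each against ρ_sc separately.
Using ∫ x^{2j} ρ_sc = C_j = (1/(j+1)) C(2j, j) (Catalan numbers) and ∫ x^{2j+1} ρ_sc = 0 (odd monomials vanish by symmetry):
  i = 1 (odd): ∫ x^1 ρ_sc = 0 (vanishes)
  i = 2 (even): a_2 · C_{1} = 2 · 1 = 2
  i = 3 (odd): ∫ x^3 ρ_sc = 0 (vanishes)
  i = 4 (even): a_4 · C_{2} = 2 · 2 = 4
  i = 6 (even): a_6 · C_{3} = -2 · 5 = -10

Summing the contributions: ∫_{−2}^{2} p(x) ρ_sc(x) dx = 2 + 4 + (-10) = -4.


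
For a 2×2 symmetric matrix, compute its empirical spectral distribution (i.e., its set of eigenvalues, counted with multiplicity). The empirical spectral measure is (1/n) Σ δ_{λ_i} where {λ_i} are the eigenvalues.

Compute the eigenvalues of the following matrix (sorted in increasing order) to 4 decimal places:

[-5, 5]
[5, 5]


Since M is real symmetric, both eigenvalues are real; they are the roots of det(λI − M) = λ² − (tr M) λ + det M.
tr M = -5 + 5 = 0.
det M = (-5)·5 − 5² = -25 − 25 = -50.
Characteristic polynomial: λ² − 50 = 0.
Discriminant Δ = (tr M)² − 4·det M = 0 − (-200) = 200; √Δ = 14.142136.
λ = (tr M ± √Δ)/2 = (0 ± 14.142136)/2, giving (tr M − √Δ)/2 = -7.0711 and (tr M + √Δ)/2 = 7.0711.

Eigenvalues sorted in increasing order: [-7.0711, 7.0711].


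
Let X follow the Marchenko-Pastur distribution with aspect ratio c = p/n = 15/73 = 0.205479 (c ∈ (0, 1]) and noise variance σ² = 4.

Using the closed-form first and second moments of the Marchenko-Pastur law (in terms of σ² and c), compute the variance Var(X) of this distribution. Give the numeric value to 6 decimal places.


Recall the MP moments m_1 = E[X] = σ² and m_2 = E[X²] = σ⁴ (1 + c).
m_1 = E[X] = σ² = 4, so m_1² = 16.
m_2 = E[X²] = σ⁴ (1 + c) = 16 · (1 + 0.205479) = 16 · 1.205479 = 19.287671.
(Note m_2 − m_1² simplifies to c · σ⁴ = 0.205479 · 16.)

Var(X) = m_2 − m_1² = 19.287671 − 16 = 3.287671.


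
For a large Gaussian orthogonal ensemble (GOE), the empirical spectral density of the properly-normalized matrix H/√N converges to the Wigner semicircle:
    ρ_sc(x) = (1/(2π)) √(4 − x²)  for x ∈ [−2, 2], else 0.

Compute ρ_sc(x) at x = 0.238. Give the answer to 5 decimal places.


ρ_sc(x) = (1/(2π)) √(4 − x²). With x = 0.238:
  4 − x² = 4 − (0.238)² = 4 − 0.056644 = 3.943356.
  √(4 − x²) = 1.985789.
  1/(2π) = 0.159155.
  ρ_sc(0.238) = 0.159155 · 1.985789 = 0.316048.

Rounded to 5 decimal places: ρ_sc(0.238) ≈ 0.31605.


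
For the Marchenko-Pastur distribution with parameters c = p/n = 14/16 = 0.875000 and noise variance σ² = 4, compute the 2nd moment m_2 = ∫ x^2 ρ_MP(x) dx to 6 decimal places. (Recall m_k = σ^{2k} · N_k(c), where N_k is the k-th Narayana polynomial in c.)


E[X²] = σ⁴ (1 + c) (second MP moment). With σ² = 4 (so σ⁴ = 16) and c = 14/16 = 0.875000: E[X²] = 16 · (1 + 0.875000) = 16 · 1.875000.

So E[X^2] = 30.000000.


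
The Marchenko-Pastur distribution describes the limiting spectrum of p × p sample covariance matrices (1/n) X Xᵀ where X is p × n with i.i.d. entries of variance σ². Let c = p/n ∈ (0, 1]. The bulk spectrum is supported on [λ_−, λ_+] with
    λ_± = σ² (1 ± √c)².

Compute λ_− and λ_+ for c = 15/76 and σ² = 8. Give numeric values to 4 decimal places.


c = 15/76 = 0.197368; √c = 0.444262.
λ_− = σ² (1 − √c)² = 8 · (1 − 0.444262)² = 8 · (0.555738)² = 2.470761.
λ_+ = σ² (1 + √c)² = 8 · (1 + 0.444262)² = 8 · (1.444262)² = 16.687134.

Rounded to 4 decimal places: λ_− ≈ 2.4708, λ_+ ≈ 16.6871.


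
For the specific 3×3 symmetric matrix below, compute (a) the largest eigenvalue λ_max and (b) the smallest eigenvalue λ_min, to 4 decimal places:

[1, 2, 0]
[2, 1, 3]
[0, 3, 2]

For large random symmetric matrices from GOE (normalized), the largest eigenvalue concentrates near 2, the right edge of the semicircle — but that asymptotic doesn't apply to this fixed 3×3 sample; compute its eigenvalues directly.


Since M is real symmetric, all three eigenvalues are real; they are the roots of det(λI − M) = λ³ − (tr M) λ² + s λ − det M, where s is the sum of the principal 2×2 minors.
tr M = 1 + 1 + 2 = 4.
s = (1·1 − 2²) + (1·2 − 0²) + (1·2 − 3²) = -3 + 2 + (-7) = -8.
det M (expand along row 1) = 1·(-7) − 2·4 + 0·6 = -15.
Characteristic polynomial: λ³ − 4λ² − 8λ + 15 = 0.
Substitute λ = y + (tr M)/3 = y + 1.333333 to remove the quadratic term: y³ + p·y + q = 0 with p = s − (tr M)²/3 = -13.333333 and q = −2(tr M)³/27 + (tr M)·s/3 − det M = -0.407407.
Three real roots ⇒ use the trigonometric (Viète) form: r = 2√(−p/3) = 4.216370, φ = arccos(3q/(p·r)) = arccos(0.021741) = 1.549054 rad.
y_k = r·cos(φ/3 − 2πk/3) for k = 0, 1, 2 gives y = 3.666667, -0.030558, -3.636109.
λ_k = y_k + 1.333333 gives λ = 5.0000, 1.3028, -2.3028 (check: the sum is 4.0000 = tr M).

Hence λ_max = 5.0000 and λ_min = -2.3028.


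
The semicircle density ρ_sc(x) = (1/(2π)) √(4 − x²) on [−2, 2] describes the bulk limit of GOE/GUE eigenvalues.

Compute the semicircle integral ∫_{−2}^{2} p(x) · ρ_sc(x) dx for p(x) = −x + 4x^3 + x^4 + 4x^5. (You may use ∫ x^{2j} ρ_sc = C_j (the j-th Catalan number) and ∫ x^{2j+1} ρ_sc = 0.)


Write p(x) = Σ a_i x^i, split into monomials and integrate each against ρ_sc separately.
Using ∫ x^{2j} ρ_sc = C_j = (1/(j+1)) C(2j, j) (Catalan numbers) and ∫ x^{2j+1} ρ_sc = 0 (odd monomials vanish by symmetry):
  i = 1 (odd): ∫ x^1 ρ_sc = 0 (vanishes)
  i = 3 (odd): ∫ x^3 ρ_sc = 0 (vanishes)
  i = 4 (even): a_4 · C_{2} = 1 · 2 = 2
  i = 5 (odd): ∫ x^5 ρ_sc = 0 (vanishes)

Summing the contributions: ∫_{−2}^{2} p(x) ρ_sc(x) dx = 2.
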